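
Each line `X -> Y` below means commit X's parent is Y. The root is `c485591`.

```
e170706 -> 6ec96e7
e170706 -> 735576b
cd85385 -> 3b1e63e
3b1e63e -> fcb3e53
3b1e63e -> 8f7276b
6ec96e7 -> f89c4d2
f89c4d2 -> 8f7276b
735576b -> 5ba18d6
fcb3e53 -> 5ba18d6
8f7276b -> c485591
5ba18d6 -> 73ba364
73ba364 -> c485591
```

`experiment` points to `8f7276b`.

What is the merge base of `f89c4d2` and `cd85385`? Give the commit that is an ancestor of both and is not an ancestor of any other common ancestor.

8f7276b

Ancestors of f89c4d2: {8f7276b, c485591, f89c4d2}.
Ancestors of cd85385: {3b1e63e, 5ba18d6, 73ba364, 8f7276b, c485591, cd85385, fcb3e53}.
Common ancestors: {8f7276b, c485591}.
Among these, 8f7276b is not an ancestor of any other common ancestor — it is the merge base.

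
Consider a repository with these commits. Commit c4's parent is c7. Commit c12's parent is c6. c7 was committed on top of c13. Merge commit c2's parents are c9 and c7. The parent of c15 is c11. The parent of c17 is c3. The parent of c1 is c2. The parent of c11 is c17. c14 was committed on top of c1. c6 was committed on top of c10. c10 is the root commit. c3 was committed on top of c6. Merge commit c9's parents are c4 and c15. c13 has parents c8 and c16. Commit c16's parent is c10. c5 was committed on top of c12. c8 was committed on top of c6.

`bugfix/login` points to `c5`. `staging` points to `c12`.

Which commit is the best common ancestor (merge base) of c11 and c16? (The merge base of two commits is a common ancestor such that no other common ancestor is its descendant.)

Ancestors of c11: {c10, c11, c17, c3, c6}.
Ancestors of c16: {c10, c16}.
Common ancestors: {c10}.
The only common ancestor is c10, so it is the merge base.

c10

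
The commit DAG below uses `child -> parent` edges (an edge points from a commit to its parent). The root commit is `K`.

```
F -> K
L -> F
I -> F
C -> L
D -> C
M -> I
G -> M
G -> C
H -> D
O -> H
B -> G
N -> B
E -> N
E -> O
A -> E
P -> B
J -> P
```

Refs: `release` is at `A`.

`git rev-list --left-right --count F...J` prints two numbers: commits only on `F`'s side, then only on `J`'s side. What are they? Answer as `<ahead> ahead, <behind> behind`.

0 ahead, 8 behind

Reachable from F: {F, K}.
Reachable from J: {B, C, F, G, I, J, K, L, M, P}.
Only in F's history (ahead): {} — 0.
Only in J's history (behind): {B, C, G, I, J, L, M, P} — 8.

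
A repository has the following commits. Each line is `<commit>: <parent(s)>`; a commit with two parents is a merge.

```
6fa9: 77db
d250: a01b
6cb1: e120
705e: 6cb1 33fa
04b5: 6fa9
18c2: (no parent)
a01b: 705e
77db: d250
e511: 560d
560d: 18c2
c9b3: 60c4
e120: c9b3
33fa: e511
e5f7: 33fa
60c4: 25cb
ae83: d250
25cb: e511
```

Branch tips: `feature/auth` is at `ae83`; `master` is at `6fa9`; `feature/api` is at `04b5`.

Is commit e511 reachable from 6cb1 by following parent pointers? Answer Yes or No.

Ancestors of 6cb1 (commits reachable by following parents): {18c2, 25cb, 560d, 60c4, 6cb1, c9b3, e120, e511}.
e511 is in that set, so it is an ancestor of 6cb1.

Yes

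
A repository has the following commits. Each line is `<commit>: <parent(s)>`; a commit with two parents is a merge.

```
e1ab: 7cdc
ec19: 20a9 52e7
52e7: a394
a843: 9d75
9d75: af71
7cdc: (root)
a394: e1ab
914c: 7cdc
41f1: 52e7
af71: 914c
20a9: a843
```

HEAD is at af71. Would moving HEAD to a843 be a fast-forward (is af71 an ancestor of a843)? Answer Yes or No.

A fast-forward from af71 to a843 is possible iff af71 is an ancestor of a843.
Ancestors of a843: {7cdc, 914c, 9d75, a843, af71}.
af71 is among them, so fast-forward is possible.

Yes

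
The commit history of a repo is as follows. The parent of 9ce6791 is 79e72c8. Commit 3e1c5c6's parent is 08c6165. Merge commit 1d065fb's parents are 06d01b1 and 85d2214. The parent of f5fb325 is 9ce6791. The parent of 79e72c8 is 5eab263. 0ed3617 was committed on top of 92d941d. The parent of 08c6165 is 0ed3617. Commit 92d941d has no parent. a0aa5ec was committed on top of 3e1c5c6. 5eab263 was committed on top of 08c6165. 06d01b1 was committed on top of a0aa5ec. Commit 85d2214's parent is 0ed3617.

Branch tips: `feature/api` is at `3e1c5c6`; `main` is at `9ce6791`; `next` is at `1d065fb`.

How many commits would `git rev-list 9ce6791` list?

Walking parent pointers from 9ce6791: reachable set = {08c6165, 0ed3617, 5eab263, 79e72c8, 92d941d, 9ce6791}.
That is 6 commits.

6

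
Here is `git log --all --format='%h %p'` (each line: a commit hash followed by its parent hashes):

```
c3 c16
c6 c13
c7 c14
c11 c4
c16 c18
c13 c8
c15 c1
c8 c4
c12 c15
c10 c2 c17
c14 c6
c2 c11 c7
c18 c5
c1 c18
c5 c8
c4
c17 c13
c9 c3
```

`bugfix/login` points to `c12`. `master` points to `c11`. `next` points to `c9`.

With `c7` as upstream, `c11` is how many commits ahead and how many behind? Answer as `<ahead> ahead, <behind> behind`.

Reachable from c11: {c11, c4}.
Reachable from c7: {c13, c14, c4, c6, c7, c8}.
Only in c11's history (ahead): {c11} — 1.
Only in c7's history (behind): {c13, c14, c6, c7, c8} — 5.

1 ahead, 5 behind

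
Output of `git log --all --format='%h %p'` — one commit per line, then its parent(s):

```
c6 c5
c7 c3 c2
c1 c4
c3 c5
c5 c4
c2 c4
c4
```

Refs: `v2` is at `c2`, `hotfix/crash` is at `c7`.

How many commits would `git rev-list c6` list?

3

Walking parent pointers from c6: reachable set = {c4, c5, c6}.
That is 3 commits.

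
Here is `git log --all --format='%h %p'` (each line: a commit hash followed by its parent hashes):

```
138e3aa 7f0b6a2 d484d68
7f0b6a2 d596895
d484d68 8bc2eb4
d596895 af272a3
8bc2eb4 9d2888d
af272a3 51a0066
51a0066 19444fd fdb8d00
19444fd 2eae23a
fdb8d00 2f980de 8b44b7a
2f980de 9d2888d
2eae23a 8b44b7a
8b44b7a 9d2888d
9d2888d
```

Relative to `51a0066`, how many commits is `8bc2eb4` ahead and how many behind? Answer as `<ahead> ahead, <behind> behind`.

1 ahead, 6 behind

Reachable from 8bc2eb4: {8bc2eb4, 9d2888d}.
Reachable from 51a0066: {19444fd, 2eae23a, 2f980de, 51a0066, 8b44b7a, 9d2888d, fdb8d00}.
Only in 8bc2eb4's history (ahead): {8bc2eb4} — 1.
Only in 51a0066's history (behind): {19444fd, 2eae23a, 2f980de, 51a0066, 8b44b7a, fdb8d00} — 6.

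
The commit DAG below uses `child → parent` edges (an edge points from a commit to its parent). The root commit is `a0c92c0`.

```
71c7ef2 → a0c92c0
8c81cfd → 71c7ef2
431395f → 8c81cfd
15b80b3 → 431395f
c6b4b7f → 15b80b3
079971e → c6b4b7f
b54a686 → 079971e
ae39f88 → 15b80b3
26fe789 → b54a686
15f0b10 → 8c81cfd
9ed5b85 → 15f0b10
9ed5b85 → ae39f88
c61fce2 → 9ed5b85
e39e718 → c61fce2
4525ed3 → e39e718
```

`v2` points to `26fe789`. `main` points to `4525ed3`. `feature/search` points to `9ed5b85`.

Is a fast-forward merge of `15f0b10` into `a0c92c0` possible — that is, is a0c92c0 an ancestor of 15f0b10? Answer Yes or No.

Yes

A fast-forward from a0c92c0 to 15f0b10 is possible iff a0c92c0 is an ancestor of 15f0b10.
Ancestors of 15f0b10: {15f0b10, 71c7ef2, 8c81cfd, a0c92c0}.
a0c92c0 is among them, so fast-forward is possible.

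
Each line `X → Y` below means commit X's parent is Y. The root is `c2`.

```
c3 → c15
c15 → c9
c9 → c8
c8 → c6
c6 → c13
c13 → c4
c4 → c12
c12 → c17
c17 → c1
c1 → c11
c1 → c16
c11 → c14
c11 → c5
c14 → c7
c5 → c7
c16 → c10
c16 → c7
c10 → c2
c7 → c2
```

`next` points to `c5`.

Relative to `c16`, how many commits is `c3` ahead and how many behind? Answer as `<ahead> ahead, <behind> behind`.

Reachable from c3: {c1, c10, c11, c12, c13, c14, c15, c16, c17, c2, c3, c4, c5, c6, c7, c8, c9}.
Reachable from c16: {c10, c16, c2, c7}.
Only in c3's history (ahead): {c1, c11, c12, c13, c14, c15, c17, c3, c4, c5, c6, c8, c9} — 13.
Only in c16's history (behind): {} — 0.

13 ahead, 0 behind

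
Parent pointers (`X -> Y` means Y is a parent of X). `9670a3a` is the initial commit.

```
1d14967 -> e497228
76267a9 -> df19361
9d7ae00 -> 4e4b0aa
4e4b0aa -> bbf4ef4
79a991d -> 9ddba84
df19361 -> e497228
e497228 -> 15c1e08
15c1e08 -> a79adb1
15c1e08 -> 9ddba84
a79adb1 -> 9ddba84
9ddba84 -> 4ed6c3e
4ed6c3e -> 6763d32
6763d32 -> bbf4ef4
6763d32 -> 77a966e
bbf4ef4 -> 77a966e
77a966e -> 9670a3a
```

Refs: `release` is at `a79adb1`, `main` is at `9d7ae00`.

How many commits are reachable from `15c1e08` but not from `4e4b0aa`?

Reachable from 15c1e08: {15c1e08, 4ed6c3e, 6763d32, 77a966e, 9670a3a, 9ddba84, a79adb1, bbf4ef4}.
Reachable from 4e4b0aa: {4e4b0aa, 77a966e, 9670a3a, bbf4ef4}.
In 15c1e08's history but not 4e4b0aa's: {15c1e08, 4ed6c3e, 6763d32, 9ddba84, a79adb1} — 5 commits.

5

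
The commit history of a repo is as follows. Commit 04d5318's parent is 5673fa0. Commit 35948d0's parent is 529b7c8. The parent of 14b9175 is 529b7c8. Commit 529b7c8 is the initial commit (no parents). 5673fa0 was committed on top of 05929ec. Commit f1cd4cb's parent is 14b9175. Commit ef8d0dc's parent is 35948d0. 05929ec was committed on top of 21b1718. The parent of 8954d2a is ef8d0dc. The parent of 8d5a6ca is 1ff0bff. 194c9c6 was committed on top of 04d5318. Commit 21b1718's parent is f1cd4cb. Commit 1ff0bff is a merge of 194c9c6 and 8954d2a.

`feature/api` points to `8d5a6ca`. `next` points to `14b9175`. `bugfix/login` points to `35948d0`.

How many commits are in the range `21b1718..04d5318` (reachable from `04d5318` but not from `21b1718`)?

3

Reachable from 04d5318: {04d5318, 05929ec, 14b9175, 21b1718, 529b7c8, 5673fa0, f1cd4cb}.
Reachable from 21b1718: {14b9175, 21b1718, 529b7c8, f1cd4cb}.
In 04d5318's history but not 21b1718's: {04d5318, 05929ec, 5673fa0} — 3 commits.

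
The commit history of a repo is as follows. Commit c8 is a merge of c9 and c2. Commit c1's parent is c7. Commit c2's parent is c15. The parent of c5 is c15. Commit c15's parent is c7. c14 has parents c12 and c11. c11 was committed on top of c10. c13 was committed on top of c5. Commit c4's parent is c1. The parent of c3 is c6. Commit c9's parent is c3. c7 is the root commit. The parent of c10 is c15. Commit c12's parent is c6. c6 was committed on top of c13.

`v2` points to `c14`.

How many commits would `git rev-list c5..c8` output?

Reachable from c8: {c13, c15, c2, c3, c5, c6, c7, c8, c9}.
Reachable from c5: {c15, c5, c7}.
In c8's history but not c5's: {c13, c2, c3, c6, c8, c9} — 6 commits.

6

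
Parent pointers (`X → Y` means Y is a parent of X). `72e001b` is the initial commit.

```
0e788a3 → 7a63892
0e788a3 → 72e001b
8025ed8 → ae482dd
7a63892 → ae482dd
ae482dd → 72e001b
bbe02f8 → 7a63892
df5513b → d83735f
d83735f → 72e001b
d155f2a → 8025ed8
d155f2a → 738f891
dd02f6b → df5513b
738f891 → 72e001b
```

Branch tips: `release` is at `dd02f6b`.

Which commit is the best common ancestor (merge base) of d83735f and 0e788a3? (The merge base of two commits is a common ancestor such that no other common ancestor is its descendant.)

72e001b

Ancestors of d83735f: {72e001b, d83735f}.
Ancestors of 0e788a3: {0e788a3, 72e001b, 7a63892, ae482dd}.
Common ancestors: {72e001b}.
The only common ancestor is 72e001b, so it is the merge base.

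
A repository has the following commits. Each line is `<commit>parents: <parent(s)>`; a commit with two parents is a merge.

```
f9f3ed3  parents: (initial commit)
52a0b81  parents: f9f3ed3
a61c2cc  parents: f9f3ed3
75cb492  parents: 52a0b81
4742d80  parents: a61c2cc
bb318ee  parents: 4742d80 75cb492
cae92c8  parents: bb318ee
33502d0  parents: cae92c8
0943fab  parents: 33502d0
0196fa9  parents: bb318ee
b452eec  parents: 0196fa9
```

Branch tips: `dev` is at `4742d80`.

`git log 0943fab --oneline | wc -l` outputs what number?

Walking parent pointers from 0943fab: reachable set = {0943fab, 33502d0, 4742d80, 52a0b81, 75cb492, a61c2cc, bb318ee, cae92c8, f9f3ed3}.
That is 9 commits.

9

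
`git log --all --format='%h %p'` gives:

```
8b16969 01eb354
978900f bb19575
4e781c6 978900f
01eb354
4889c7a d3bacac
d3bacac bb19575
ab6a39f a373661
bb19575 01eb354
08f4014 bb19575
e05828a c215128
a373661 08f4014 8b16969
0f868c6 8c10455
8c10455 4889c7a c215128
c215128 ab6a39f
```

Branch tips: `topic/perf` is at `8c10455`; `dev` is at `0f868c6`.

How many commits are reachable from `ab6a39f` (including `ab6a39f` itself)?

Walking parent pointers from ab6a39f: reachable set = {01eb354, 08f4014, 8b16969, a373661, ab6a39f, bb19575}.
That is 6 commits.

6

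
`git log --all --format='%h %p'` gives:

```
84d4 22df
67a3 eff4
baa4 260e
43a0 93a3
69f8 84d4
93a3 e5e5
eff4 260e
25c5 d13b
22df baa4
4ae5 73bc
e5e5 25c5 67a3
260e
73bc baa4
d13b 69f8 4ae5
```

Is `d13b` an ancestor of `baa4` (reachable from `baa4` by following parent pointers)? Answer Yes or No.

Ancestors of baa4: {260e, baa4}.
d13b is not in that set, so it is not an ancestor of baa4.

No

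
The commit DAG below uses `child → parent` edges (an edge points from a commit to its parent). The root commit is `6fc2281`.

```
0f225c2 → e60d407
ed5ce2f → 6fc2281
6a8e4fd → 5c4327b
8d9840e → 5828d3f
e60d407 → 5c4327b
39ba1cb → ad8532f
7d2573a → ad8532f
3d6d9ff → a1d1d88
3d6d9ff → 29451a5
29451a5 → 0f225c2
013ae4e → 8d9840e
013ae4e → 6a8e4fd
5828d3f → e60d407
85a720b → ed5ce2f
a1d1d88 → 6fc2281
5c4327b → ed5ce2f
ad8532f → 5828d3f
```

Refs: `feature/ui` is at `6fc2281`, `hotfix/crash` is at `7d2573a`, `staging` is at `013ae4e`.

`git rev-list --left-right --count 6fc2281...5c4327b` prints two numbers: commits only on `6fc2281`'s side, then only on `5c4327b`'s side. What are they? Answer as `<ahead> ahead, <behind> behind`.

Reachable from 6fc2281: {6fc2281}.
Reachable from 5c4327b: {5c4327b, 6fc2281, ed5ce2f}.
Only in 6fc2281's history (ahead): {} — 0.
Only in 5c4327b's history (behind): {5c4327b, ed5ce2f} — 2.

0 ahead, 2 behind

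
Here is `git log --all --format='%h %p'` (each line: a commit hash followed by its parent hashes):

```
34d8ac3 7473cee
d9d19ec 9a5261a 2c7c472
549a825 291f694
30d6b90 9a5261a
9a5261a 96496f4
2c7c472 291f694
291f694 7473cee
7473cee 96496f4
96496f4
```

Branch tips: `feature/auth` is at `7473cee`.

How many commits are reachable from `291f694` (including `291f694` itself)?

Walking parent pointers from 291f694: reachable set = {291f694, 7473cee, 96496f4}.
That is 3 commits.

3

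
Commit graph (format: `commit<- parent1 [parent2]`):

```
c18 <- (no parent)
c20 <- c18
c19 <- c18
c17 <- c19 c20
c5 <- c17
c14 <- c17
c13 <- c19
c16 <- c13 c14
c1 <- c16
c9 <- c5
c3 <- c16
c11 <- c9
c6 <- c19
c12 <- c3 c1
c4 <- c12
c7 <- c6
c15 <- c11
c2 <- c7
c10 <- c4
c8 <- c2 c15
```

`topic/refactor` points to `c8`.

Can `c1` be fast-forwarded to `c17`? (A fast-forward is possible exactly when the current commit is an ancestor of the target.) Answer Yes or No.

No

A fast-forward from c1 to c17 is possible iff c1 is an ancestor of c17.
Ancestors of c17: {c17, c18, c19, c20}.
c1 is not among them, so fast-forward is not possible.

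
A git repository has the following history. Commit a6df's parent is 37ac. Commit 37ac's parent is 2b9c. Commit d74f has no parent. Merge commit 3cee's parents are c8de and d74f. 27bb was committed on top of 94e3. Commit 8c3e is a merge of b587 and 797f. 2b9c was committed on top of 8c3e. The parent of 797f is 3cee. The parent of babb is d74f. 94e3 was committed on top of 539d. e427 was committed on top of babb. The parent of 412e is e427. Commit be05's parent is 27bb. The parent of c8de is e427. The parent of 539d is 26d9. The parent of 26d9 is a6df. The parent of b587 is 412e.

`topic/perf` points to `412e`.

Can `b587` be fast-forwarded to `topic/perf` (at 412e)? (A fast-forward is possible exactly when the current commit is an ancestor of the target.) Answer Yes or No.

No

A fast-forward from b587 to 412e is possible iff b587 is an ancestor of 412e.
Ancestors of 412e: {412e, babb, d74f, e427}.
b587 is not among them, so fast-forward is not possible.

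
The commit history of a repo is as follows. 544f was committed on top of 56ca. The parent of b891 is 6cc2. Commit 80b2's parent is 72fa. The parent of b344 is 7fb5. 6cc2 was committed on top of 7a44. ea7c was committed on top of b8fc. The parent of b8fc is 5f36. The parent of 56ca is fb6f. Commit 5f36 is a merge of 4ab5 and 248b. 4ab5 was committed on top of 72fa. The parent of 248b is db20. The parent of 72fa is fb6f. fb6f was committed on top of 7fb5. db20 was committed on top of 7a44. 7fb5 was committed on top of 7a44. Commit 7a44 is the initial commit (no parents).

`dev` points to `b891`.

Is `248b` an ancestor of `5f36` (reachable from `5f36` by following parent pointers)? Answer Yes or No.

Ancestors of 5f36 (commits reachable by following parents): {248b, 4ab5, 5f36, 72fa, 7a44, 7fb5, db20, fb6f}.
248b is in that set, so it is an ancestor of 5f36.

Yes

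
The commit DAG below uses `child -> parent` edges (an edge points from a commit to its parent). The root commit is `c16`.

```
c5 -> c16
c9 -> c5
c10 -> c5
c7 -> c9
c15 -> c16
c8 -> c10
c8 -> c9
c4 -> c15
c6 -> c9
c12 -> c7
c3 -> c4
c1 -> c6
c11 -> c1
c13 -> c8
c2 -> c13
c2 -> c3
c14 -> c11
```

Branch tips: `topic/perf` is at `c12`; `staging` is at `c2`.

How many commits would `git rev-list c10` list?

Walking parent pointers from c10: reachable set = {c10, c16, c5}.
That is 3 commits.

3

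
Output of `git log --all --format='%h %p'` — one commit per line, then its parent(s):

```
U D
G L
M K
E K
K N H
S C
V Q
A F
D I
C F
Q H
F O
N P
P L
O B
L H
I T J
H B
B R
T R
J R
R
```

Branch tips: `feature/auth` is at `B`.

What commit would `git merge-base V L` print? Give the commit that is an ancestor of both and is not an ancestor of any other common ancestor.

Ancestors of V: {B, H, Q, R, V}.
Ancestors of L: {B, H, L, R}.
Common ancestors: {B, H, R}.
Among these, H is not an ancestor of any other common ancestor — it is the merge base.

H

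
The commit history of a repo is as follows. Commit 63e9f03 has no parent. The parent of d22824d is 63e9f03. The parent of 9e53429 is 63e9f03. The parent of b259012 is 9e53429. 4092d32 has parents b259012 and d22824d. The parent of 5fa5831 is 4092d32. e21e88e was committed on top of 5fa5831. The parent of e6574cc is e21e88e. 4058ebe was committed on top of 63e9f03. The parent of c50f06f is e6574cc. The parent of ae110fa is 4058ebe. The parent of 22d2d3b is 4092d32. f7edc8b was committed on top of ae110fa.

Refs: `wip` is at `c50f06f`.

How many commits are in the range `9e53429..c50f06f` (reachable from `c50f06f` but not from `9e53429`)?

Reachable from c50f06f: {4092d32, 5fa5831, 63e9f03, 9e53429, b259012, c50f06f, d22824d, e21e88e, e6574cc}.
Reachable from 9e53429: {63e9f03, 9e53429}.
In c50f06f's history but not 9e53429's: {4092d32, 5fa5831, b259012, c50f06f, d22824d, e21e88e, e6574cc} — 7 commits.

7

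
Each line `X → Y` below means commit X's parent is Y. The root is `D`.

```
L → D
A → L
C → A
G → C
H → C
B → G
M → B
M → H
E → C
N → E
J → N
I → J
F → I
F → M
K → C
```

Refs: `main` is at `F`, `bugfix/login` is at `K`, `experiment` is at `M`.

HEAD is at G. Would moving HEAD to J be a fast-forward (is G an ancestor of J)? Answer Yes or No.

No

A fast-forward from G to J is possible iff G is an ancestor of J.
Ancestors of J: {A, C, D, E, J, L, N}.
G is not among them, so fast-forward is not possible.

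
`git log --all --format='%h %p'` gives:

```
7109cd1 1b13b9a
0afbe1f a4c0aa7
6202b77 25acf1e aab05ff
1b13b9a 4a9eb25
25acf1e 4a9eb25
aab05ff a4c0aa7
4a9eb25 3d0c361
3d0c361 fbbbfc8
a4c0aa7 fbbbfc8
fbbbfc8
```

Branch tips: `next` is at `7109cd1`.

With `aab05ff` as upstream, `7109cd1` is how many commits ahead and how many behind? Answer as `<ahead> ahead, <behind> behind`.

4 ahead, 2 behind

Reachable from 7109cd1: {1b13b9a, 3d0c361, 4a9eb25, 7109cd1, fbbbfc8}.
Reachable from aab05ff: {a4c0aa7, aab05ff, fbbbfc8}.
Only in 7109cd1's history (ahead): {1b13b9a, 3d0c361, 4a9eb25, 7109cd1} — 4.
Only in aab05ff's history (behind): {a4c0aa7, aab05ff} — 2.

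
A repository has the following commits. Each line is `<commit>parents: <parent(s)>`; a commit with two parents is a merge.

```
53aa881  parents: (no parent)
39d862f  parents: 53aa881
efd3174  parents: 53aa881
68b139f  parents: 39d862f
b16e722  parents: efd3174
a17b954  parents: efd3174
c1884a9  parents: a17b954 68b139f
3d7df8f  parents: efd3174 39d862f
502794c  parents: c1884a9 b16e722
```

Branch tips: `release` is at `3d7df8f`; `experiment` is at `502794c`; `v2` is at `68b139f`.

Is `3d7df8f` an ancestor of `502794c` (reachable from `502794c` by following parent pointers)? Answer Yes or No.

No

Ancestors of 502794c: {39d862f, 502794c, 53aa881, 68b139f, a17b954, b16e722, c1884a9, efd3174}.
3d7df8f is not in that set, so it is not an ancestor of 502794c.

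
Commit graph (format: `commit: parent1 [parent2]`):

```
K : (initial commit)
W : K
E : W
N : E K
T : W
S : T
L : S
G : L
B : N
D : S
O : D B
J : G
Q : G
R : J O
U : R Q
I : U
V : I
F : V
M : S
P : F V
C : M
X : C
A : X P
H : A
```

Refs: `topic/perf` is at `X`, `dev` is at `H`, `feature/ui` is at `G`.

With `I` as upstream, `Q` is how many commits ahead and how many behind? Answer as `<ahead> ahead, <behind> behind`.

0 ahead, 9 behind

Reachable from Q: {G, K, L, Q, S, T, W}.
Reachable from I: {B, D, E, G, I, J, K, L, N, O, Q, R, S, T, U, W}.
Only in Q's history (ahead): {} — 0.
Only in I's history (behind): {B, D, E, I, J, N, O, R, U} — 9.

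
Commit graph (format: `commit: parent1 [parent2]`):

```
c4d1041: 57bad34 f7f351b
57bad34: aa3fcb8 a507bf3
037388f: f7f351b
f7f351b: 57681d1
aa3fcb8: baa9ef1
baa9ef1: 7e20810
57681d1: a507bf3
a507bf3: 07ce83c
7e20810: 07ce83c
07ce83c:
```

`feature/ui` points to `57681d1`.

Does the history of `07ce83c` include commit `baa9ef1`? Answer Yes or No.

Ancestors of 07ce83c: {07ce83c}.
baa9ef1 is not in that set, so it is not an ancestor of 07ce83c.

No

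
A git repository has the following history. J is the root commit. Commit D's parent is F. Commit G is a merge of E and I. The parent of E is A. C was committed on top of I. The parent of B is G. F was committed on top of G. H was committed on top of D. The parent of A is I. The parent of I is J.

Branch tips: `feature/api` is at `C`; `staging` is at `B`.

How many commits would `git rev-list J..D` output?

6

Reachable from D: {A, D, E, F, G, I, J}.
Reachable from J: {J}.
In D's history but not J's: {A, D, E, F, G, I} — 6 commits.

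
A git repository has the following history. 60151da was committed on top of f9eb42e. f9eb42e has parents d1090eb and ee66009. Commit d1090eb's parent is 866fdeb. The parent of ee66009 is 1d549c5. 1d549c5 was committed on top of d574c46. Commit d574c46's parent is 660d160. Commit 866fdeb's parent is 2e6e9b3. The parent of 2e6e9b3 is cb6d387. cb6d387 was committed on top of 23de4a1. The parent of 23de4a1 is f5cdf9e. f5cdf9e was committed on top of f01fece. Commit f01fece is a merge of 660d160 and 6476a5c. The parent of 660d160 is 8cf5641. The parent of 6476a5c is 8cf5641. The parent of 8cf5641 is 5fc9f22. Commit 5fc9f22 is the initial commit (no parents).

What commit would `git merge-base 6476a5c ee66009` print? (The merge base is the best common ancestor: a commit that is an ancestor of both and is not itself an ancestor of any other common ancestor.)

8cf5641

Ancestors of 6476a5c: {5fc9f22, 6476a5c, 8cf5641}.
Ancestors of ee66009: {1d549c5, 5fc9f22, 660d160, 8cf5641, d574c46, ee66009}.
Common ancestors: {5fc9f22, 8cf5641}.
Among these, 8cf5641 is not an ancestor of any other common ancestor — it is the merge base.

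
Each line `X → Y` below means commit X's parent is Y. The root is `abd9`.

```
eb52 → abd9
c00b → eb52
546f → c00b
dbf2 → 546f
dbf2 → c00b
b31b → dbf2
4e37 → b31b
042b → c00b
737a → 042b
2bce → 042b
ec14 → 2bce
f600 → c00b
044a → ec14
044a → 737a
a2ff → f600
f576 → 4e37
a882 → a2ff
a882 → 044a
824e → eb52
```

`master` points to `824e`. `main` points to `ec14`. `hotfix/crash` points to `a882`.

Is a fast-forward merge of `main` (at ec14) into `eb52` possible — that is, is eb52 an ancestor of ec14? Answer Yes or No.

Yes

A fast-forward from eb52 to ec14 is possible iff eb52 is an ancestor of ec14.
Ancestors of ec14: {042b, 2bce, abd9, c00b, eb52, ec14}.
eb52 is among them, so fast-forward is possible.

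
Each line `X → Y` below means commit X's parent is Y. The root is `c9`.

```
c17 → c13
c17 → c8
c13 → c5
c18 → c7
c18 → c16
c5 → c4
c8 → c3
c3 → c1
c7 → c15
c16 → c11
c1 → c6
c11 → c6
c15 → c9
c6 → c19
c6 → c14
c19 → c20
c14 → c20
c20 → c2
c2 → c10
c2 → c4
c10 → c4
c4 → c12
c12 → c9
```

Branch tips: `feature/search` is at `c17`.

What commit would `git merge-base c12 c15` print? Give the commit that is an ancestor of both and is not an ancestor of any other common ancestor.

c9

Ancestors of c12: {c12, c9}.
Ancestors of c15: {c15, c9}.
Common ancestors: {c9}.
The only common ancestor is c9, so it is the merge base.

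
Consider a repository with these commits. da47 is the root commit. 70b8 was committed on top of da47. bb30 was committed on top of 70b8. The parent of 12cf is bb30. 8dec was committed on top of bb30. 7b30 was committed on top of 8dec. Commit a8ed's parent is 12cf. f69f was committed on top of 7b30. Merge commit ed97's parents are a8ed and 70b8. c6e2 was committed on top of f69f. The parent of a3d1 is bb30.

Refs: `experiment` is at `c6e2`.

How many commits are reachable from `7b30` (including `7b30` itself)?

Walking parent pointers from 7b30: reachable set = {70b8, 7b30, 8dec, bb30, da47}.
That is 5 commits.

5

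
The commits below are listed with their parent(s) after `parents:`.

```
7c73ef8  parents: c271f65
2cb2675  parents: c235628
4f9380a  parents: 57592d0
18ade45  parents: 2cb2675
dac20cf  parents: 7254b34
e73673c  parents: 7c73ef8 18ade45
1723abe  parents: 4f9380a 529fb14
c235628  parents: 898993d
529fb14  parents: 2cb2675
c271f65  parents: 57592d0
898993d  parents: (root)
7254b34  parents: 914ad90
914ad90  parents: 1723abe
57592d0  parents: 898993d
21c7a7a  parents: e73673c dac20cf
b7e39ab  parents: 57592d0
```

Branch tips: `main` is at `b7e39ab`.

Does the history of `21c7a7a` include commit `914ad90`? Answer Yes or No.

Yes

Ancestors of 21c7a7a (commits reachable by following parents): {1723abe, 18ade45, 21c7a7a, 2cb2675, 4f9380a, 529fb14, 57592d0, 7254b34, 7c73ef8, 898993d, 914ad90, c235628, c271f65, dac20cf, e73673c}.
914ad90 is in that set, so it is an ancestor of 21c7a7a.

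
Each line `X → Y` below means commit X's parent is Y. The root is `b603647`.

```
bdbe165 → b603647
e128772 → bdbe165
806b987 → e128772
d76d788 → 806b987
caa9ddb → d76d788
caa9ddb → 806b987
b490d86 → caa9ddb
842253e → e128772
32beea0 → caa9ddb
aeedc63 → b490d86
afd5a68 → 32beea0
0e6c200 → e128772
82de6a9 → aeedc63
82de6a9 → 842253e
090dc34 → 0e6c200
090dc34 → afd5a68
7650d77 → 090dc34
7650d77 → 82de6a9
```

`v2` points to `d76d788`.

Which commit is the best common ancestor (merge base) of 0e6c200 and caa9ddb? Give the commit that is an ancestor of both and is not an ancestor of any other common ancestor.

Ancestors of 0e6c200: {0e6c200, b603647, bdbe165, e128772}.
Ancestors of caa9ddb: {806b987, b603647, bdbe165, caa9ddb, d76d788, e128772}.
Common ancestors: {b603647, bdbe165, e128772}.
Among these, e128772 is not an ancestor of any other common ancestor — it is the merge base.

e128772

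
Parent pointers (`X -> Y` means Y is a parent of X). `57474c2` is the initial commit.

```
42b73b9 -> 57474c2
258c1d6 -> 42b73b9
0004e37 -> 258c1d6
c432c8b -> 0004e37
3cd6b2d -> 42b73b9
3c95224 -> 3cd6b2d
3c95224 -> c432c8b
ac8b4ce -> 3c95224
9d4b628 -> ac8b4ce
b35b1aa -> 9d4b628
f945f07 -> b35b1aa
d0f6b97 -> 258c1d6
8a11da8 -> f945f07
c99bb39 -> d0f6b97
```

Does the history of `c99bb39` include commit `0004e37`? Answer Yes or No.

No

Ancestors of c99bb39: {258c1d6, 42b73b9, 57474c2, c99bb39, d0f6b97}.
0004e37 is not in that set, so it is not an ancestor of c99bb39.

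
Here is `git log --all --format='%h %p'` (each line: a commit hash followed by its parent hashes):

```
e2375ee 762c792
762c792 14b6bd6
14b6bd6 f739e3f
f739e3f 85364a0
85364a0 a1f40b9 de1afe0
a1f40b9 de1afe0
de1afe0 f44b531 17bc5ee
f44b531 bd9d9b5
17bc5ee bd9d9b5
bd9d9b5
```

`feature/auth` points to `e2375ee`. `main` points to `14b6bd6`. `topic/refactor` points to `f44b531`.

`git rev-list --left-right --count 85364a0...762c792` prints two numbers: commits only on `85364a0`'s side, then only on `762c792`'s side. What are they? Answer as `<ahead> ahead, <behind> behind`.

0 ahead, 3 behind

Reachable from 85364a0: {17bc5ee, 85364a0, a1f40b9, bd9d9b5, de1afe0, f44b531}.
Reachable from 762c792: {14b6bd6, 17bc5ee, 762c792, 85364a0, a1f40b9, bd9d9b5, de1afe0, f44b531, f739e3f}.
Only in 85364a0's history (ahead): {} — 0.
Only in 762c792's history (behind): {14b6bd6, 762c792, f739e3f} — 3.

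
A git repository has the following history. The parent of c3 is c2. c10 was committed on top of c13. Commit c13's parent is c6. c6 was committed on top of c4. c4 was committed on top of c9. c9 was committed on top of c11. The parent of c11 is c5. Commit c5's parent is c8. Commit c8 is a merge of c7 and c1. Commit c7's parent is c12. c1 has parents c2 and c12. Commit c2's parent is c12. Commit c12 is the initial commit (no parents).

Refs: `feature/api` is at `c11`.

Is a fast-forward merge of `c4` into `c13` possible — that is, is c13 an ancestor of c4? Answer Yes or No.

No

A fast-forward from c13 to c4 is possible iff c13 is an ancestor of c4.
Ancestors of c4: {c1, c11, c12, c2, c4, c5, c7, c8, c9}.
c13 is not among them, so fast-forward is not possible.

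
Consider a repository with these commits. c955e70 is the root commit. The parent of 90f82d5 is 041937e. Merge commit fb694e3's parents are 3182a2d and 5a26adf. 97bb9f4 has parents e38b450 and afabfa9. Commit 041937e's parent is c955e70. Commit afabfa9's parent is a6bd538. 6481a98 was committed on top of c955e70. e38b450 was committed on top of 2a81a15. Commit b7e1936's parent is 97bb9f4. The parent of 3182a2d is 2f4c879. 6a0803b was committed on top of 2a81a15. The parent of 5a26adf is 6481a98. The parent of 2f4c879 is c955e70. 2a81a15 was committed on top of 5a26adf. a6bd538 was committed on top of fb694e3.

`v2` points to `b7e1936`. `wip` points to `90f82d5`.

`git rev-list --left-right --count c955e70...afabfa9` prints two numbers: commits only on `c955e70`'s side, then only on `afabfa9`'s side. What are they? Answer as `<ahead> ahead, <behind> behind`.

0 ahead, 7 behind

Reachable from c955e70: {c955e70}.
Reachable from afabfa9: {2f4c879, 3182a2d, 5a26adf, 6481a98, a6bd538, afabfa9, c955e70, fb694e3}.
Only in c955e70's history (ahead): {} — 0.
Only in afabfa9's history (behind): {2f4c879, 3182a2d, 5a26adf, 6481a98, a6bd538, afabfa9, fb694e3} — 7.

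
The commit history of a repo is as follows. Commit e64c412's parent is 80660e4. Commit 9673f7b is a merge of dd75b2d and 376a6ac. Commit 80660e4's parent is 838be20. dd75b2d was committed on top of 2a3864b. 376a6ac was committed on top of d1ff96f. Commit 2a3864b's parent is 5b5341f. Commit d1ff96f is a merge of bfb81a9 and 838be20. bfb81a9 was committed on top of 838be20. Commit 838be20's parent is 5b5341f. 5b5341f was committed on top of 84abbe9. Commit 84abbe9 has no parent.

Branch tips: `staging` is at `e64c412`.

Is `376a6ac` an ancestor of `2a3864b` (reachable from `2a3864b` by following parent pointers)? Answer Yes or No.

Ancestors of 2a3864b: {2a3864b, 5b5341f, 84abbe9}.
376a6ac is not in that set, so it is not an ancestor of 2a3864b.

No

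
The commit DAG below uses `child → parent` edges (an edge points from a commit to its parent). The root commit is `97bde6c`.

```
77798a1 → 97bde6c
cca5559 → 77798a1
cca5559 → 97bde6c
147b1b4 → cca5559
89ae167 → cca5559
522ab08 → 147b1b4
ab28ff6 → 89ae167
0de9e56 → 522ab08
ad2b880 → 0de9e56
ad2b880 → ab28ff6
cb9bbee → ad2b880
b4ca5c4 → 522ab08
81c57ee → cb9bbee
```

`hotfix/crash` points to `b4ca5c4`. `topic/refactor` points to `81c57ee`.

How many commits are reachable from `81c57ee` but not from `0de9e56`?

Reachable from 81c57ee: {0de9e56, 147b1b4, 522ab08, 77798a1, 81c57ee, 89ae167, 97bde6c, ab28ff6, ad2b880, cb9bbee, cca5559}.
Reachable from 0de9e56: {0de9e56, 147b1b4, 522ab08, 77798a1, 97bde6c, cca5559}.
In 81c57ee's history but not 0de9e56's: {81c57ee, 89ae167, ab28ff6, ad2b880, cb9bbee} — 5 commits.

5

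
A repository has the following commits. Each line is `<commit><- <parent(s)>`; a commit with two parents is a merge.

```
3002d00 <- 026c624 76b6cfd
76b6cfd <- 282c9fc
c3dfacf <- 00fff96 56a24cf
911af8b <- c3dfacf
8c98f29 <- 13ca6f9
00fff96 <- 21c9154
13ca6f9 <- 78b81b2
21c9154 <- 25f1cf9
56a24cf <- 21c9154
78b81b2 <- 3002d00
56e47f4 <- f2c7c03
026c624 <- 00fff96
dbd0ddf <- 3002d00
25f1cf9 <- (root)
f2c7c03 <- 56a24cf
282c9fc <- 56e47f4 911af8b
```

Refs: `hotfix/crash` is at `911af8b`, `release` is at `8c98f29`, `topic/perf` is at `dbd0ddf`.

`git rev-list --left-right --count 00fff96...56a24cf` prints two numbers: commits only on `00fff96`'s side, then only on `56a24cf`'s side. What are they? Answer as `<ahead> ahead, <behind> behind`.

Reachable from 00fff96: {00fff96, 21c9154, 25f1cf9}.
Reachable from 56a24cf: {21c9154, 25f1cf9, 56a24cf}.
Only in 00fff96's history (ahead): {00fff96} — 1.
Only in 56a24cf's history (behind): {56a24cf} — 1.

1 ahead, 1 behind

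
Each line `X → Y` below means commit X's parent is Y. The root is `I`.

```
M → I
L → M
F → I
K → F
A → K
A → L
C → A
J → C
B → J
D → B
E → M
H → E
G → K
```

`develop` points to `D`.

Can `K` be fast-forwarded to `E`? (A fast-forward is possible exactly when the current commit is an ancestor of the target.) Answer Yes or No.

No

A fast-forward from K to E is possible iff K is an ancestor of E.
Ancestors of E: {E, I, M}.
K is not among them, so fast-forward is not possible.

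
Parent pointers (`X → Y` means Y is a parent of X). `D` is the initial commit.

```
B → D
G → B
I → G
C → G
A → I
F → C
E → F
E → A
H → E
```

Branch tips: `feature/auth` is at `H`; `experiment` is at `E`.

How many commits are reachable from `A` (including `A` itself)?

Walking parent pointers from A: reachable set = {A, B, D, G, I}.
That is 5 commits.

5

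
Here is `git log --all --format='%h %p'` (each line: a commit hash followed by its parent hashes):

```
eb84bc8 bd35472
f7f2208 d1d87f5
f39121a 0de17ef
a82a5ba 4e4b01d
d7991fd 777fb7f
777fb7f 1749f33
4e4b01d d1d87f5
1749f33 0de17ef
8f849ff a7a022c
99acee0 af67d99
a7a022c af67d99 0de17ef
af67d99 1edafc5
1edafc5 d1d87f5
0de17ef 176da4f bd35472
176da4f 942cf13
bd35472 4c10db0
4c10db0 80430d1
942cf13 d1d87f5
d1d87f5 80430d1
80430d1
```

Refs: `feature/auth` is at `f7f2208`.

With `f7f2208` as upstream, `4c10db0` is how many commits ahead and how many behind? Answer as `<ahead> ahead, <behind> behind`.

1 ahead, 2 behind

Reachable from 4c10db0: {4c10db0, 80430d1}.
Reachable from f7f2208: {80430d1, d1d87f5, f7f2208}.
Only in 4c10db0's history (ahead): {4c10db0} — 1.
Only in f7f2208's history (behind): {d1d87f5, f7f2208} — 2.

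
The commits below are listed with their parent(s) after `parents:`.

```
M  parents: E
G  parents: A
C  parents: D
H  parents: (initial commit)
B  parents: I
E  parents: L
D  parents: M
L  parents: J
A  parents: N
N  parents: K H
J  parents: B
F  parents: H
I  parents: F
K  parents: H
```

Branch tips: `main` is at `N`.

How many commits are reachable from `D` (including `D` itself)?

Walking parent pointers from D: reachable set = {B, D, E, F, H, I, J, L, M}.
That is 9 commits.

9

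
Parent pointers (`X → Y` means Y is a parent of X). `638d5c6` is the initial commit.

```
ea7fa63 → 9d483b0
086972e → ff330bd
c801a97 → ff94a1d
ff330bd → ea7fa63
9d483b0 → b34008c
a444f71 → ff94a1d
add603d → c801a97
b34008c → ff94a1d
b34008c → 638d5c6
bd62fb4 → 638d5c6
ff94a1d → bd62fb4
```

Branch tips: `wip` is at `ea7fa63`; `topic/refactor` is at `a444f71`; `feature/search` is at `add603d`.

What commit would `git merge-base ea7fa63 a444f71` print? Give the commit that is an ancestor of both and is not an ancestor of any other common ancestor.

ff94a1d

Ancestors of ea7fa63: {638d5c6, 9d483b0, b34008c, bd62fb4, ea7fa63, ff94a1d}.
Ancestors of a444f71: {638d5c6, a444f71, bd62fb4, ff94a1d}.
Common ancestors: {638d5c6, bd62fb4, ff94a1d}.
Among these, ff94a1d is not an ancestor of any other common ancestor — it is the merge base.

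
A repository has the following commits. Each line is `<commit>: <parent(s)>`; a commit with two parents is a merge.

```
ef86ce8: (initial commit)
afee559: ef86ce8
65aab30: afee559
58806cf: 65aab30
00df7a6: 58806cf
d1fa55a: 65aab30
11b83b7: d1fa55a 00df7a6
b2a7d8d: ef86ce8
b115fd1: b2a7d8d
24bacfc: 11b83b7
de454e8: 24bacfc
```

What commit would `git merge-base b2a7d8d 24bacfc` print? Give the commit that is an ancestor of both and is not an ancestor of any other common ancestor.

Ancestors of b2a7d8d: {b2a7d8d, ef86ce8}.
Ancestors of 24bacfc: {00df7a6, 11b83b7, 24bacfc, 58806cf, 65aab30, afee559, d1fa55a, ef86ce8}.
Common ancestors: {ef86ce8}.
The only common ancestor is ef86ce8, so it is the merge base.

ef86ce8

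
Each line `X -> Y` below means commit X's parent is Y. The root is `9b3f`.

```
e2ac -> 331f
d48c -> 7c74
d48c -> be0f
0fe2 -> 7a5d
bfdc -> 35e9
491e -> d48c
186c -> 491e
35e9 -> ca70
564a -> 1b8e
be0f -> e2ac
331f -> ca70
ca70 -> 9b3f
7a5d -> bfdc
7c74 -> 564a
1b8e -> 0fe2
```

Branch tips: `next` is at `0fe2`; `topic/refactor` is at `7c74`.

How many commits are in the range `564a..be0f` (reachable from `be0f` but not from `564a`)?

Reachable from be0f: {331f, 9b3f, be0f, ca70, e2ac}.
Reachable from 564a: {0fe2, 1b8e, 35e9, 564a, 7a5d, 9b3f, bfdc, ca70}.
In be0f's history but not 564a's: {331f, be0f, e2ac} — 3 commits.

3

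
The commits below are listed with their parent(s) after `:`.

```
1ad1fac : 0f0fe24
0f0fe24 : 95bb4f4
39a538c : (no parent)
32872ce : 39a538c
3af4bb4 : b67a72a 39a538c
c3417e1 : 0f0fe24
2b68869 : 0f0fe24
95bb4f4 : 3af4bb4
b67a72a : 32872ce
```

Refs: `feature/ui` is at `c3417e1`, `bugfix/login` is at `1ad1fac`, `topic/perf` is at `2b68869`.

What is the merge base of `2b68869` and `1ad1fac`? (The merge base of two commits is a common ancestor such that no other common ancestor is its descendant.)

0f0fe24

Ancestors of 2b68869: {0f0fe24, 2b68869, 32872ce, 39a538c, 3af4bb4, 95bb4f4, b67a72a}.
Ancestors of 1ad1fac: {0f0fe24, 1ad1fac, 32872ce, 39a538c, 3af4bb4, 95bb4f4, b67a72a}.
Common ancestors: {0f0fe24, 32872ce, 39a538c, 3af4bb4, 95bb4f4, b67a72a}.
Among these, 0f0fe24 is not an ancestor of any other common ancestor — it is the merge base.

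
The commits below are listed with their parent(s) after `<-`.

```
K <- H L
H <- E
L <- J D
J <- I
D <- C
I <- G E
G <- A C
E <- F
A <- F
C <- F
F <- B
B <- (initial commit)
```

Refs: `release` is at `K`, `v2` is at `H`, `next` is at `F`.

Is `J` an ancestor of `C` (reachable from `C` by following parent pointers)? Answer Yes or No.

Ancestors of C: {B, C, F}.
J is not in that set, so it is not an ancestor of C.

No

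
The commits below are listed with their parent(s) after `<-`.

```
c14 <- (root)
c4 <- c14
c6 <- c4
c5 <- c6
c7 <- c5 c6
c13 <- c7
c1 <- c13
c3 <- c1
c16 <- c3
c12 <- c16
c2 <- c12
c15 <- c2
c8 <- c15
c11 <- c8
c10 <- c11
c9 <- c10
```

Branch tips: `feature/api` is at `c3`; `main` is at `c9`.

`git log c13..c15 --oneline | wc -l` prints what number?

6

Reachable from c15: {c1, c12, c13, c14, c15, c16, c2, c3, c4, c5, c6, c7}.
Reachable from c13: {c13, c14, c4, c5, c6, c7}.
In c15's history but not c13's: {c1, c12, c15, c16, c2, c3} — 6 commits.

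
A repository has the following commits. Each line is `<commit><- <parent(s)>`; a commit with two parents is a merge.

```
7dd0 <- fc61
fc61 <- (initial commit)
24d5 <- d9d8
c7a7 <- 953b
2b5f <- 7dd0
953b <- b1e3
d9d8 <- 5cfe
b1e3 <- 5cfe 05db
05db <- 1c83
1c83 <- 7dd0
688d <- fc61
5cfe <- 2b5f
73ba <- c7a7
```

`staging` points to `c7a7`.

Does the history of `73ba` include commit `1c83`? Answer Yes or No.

Yes

Ancestors of 73ba (commits reachable by following parents): {05db, 1c83, 2b5f, 5cfe, 73ba, 7dd0, 953b, b1e3, c7a7, fc61}.
1c83 is in that set, so it is an ancestor of 73ba.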